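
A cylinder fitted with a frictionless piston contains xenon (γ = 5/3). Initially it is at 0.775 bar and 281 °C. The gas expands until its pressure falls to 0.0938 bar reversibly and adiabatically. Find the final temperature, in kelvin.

T₂ ≈ 238 K

Along an adiabat T P^((1−γ)/γ) is constant, so T₂ = T₁ (P₂/P₁)^((γ−1)/γ).
T₁ = 281 °C = 554.1 K.
T₂ = 554.1 × (0.0938/0.775)^(2/5) = 238.1 K.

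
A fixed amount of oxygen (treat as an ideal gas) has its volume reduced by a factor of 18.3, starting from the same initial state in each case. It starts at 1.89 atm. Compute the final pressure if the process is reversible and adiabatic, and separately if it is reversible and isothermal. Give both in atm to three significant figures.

adiabatic: 111 atm; isothermal: 34.6 atm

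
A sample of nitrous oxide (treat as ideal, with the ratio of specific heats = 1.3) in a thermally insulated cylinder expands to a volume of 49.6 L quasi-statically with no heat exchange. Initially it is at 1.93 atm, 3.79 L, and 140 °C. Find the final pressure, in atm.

P₂ ≈ 0.0682 atm

Adiabatic: P₁V₁^γ = P₂V₂^γ ⇒ P₂ = P₁ (V₁/V₂)^γ.
P₂ = 1.93 × (3.79/49.6)^(1.3) = 0.06818 atm.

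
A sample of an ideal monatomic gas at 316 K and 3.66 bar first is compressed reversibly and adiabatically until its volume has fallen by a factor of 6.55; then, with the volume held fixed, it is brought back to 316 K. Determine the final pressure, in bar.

P₃ ≈ 24.0 bar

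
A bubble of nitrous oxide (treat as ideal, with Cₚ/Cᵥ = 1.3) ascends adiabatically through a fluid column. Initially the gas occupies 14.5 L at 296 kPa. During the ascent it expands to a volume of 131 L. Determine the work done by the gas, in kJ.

W ≈ 6.91 kJ

P₂ = P₁(V₁/V₂)^γ = 296×(14.5/131)^(1.3) = 16.93 kPa.
For a reversible adiabat, W_by_gas = (P₁V₁ − P₂V₂)/(γ−1).
W_by = (296000×0.0145 − 16930×0.131) / (0.3) = 6915 J.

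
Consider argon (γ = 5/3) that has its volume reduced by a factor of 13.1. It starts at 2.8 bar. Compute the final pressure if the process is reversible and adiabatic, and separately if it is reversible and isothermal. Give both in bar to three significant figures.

adiabatic: 204 bar; isothermal: 36.7 bar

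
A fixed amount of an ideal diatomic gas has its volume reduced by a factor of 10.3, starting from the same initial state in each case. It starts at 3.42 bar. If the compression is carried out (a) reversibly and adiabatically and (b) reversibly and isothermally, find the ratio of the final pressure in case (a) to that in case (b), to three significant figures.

P_adiabatic / P_isothermal ≈ 2.54

For a diatomic ideal gas γ = 7/5.
Isothermal: P_b = P₁(V₁/V₂) = 3.42×10.3.
Adiabatic: P_a = P₁(V₁/V₂)^γ = 3.42×10.3^(7/5).
P_a/P_b = (V₁/V₂)^(γ−1) = 10.3^(2/5) = 2.542.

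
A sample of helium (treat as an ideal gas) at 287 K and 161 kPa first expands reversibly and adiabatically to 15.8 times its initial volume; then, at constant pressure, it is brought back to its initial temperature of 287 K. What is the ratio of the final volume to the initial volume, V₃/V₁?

V₃/V₁ ≈ 99.5

For a monatomic ideal gas γ = 5/3.
Adiabatic step: V₂/V₁ = 15.8; T₂ = T₁·(1/15.8)^(2/3) = 45.58 K.
Isobaric step: V₃/V₂ = T₃/T₂ = 287/45.58.
V₃/V₁ = (V₂/V₁)(V₃/V₂) = 15.8 × (287/45.58) = 99.49.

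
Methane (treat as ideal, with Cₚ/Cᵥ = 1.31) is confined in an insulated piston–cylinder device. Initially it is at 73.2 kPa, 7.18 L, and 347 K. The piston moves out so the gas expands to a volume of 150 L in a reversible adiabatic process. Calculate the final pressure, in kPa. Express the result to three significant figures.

P₂ ≈ 1.37 kPa

Adiabatic: P₁V₁^γ = P₂V₂^γ ⇒ P₂ = P₁ (V₁/V₂)^γ.
P₂ = 73.2 × (7.18/150)^(1.31) = 1.366 kPa.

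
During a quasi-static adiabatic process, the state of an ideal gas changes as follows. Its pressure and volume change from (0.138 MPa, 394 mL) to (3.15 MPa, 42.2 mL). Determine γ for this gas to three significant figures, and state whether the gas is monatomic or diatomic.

γ ≈ 1.40; diatomic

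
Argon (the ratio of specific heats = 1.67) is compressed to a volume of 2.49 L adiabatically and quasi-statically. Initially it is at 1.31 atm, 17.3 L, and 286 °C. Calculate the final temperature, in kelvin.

For a reversible adiabat TV^(γ−1) is constant, so T₂ = T₁ (V₁/V₂)^(γ−1).
T₁ = 286 °C = 559.1 K.
T₂ = 559.1 × (17.3/2.49)^(0.67) = 2049 K.

T₂ ≈ 2050 K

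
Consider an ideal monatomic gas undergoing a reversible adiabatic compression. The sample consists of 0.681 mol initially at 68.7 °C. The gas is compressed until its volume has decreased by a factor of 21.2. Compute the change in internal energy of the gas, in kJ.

Adiabatic: T₁V₁^(γ−1) = T₂V₂^(γ−1) ⇒ T₂ = T₁ (V₁/V₂)^(γ−1).
γ = 5/3 for a monatomic ideal gas, so γ−1 = 2/3.
T₁ = 68.7 °C = 341.8 K.
T₂ = 341.8 × 21.2^(2/3) = 2619 K.
Q = 0, so ΔU = W_on_gas = nCᵥΔT with Cᵥ = R/(γ−1) = 12.47 J/(mol·K).
ΔU = 0.681 × 12.47 × (2619 − 341.8) = 19340 J.

ΔU ≈ 19.3 kJ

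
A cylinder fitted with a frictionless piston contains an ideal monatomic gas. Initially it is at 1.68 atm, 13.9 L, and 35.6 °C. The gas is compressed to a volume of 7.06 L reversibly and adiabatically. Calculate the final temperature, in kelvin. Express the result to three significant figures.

T₂ ≈ 485 K

For a reversible adiabat TV^(γ−1) is constant, so T₂ = T₁ (V₁/V₂)^(γ−1).
γ = 5/3 for a monatomic ideal gas.
T₁ = 35.6 °C = 308.8 K.
T₂ = 308.8 × (13.9/7.06)^(2/3) = 485 K.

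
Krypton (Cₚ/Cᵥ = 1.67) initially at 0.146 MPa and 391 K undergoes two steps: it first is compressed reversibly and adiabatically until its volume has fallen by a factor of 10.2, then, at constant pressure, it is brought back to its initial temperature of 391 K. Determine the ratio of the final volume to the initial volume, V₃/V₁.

Adiabatic step: V₂/V₁ = 0.09804; T₂ = T₁·10.2^(0.67) = 1853 K.
Isobaric step: V₃/V₂ = T₃/T₂ = 391/1853.
V₃/V₁ = (V₂/V₁)(V₃/V₂) = 0.09804 × (391/1853) = 0.02068.

V₃/V₁ ≈ 0.0207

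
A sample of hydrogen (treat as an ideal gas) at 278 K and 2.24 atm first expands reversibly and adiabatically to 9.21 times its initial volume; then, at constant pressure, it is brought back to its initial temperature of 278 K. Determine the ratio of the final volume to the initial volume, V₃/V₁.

For a diatomic ideal gas γ = 7/5.
Adiabatic step: V₂/V₁ = 9.21; T₂ = T₁·(1/9.21)^(2/5) = 114.4 K.
Isobaric step: V₃/V₂ = T₃/T₂ = 278/114.4.
V₃/V₁ = (V₂/V₁)(V₃/V₂) = 9.21 × (278/114.4) = 22.39.

V₃/V₁ ≈ 22.4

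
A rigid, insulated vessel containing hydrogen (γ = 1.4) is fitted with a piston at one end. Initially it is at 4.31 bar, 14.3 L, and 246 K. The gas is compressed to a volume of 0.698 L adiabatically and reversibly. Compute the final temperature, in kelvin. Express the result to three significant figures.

T₂ ≈ 823 K

For a reversible adiabat TV^(γ−1) is constant, so T₂ = T₁ (V₁/V₂)^(γ−1).
T₂ = 246 × (14.3/0.698)^(0.4) = 823.2 K.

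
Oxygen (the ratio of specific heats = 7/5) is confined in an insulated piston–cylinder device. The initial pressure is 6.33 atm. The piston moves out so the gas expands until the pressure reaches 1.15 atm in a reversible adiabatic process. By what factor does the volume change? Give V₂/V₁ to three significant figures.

From PV^γ = const, V₂/V₁ = (P₁/P₂)^(1/γ).
V₂/V₁ = (6.33/1.15)^(5/7) = 3.381.

V₂/V₁ ≈ 3.38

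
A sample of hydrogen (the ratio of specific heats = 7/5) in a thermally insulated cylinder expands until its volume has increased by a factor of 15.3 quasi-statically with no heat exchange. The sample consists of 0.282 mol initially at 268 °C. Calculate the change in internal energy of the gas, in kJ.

ΔU ≈ -2.11 kJ

Adiabatic: T₁V₁^(γ−1) = T₂V₂^(γ−1) ⇒ T₂ = T₁ (V₁/V₂)^(γ−1).
T₁ = 268 °C = 541.1 K.
T₂ = 541.1 × (1/15.3)^(2/5) = 181.7 K.
Q = 0, so ΔU = W_on_gas = nCᵥΔT with Cᵥ = R/(γ−1) = 20.79 J/(mol·K).
ΔU = 0.282 × 20.79 × (181.7 − 541.1) = -2107 J.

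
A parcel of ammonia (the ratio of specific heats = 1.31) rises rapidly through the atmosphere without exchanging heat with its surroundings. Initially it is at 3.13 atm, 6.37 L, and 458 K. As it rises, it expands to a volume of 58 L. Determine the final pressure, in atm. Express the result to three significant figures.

Since PV^γ is constant along a reversible adiabat, P₂ = P₁ (V₁/V₂)^γ.
P₂ = 3.13 × (6.37/58)^(1.31) = 0.1733 atm.

P₂ ≈ 0.173 atm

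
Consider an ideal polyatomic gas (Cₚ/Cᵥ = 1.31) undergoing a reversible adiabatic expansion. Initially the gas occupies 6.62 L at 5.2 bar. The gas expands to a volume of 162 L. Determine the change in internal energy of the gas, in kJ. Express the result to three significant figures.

P₂ = P₁(V₁/V₂)^γ = 5.2×(6.62/162)^(1.31) = 0.07886 bar.
For a reversible adiabat, W_by_gas = (P₁V₁ − P₂V₂)/(γ−1).
W_by = (520000×0.00662 − 7886×0.162) / (0.31) = 6983 J.
Q = 0 ⇒ ΔU = −W_by = -6983 J.

ΔU ≈ -6.98 kJ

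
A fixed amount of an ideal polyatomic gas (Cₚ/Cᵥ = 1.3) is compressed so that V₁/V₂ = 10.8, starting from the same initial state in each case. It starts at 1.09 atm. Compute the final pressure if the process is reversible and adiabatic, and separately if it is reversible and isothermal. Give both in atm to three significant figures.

adiabatic: 24.0 atm; isothermal: 11.8 atm

Isothermal: P₂ = P₁(V₁/V₂) = 1.09×10.8 = 11.77 atm.
Adiabatic: P₂ = P₁(V₁/V₂)^γ = 1.09×10.8^(1.3) = 24.04 atm.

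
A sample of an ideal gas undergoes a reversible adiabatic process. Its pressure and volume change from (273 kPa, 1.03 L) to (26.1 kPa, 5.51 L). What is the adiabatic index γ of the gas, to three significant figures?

γ ≈ 1.40

PV^γ = const ⇒ γ = ln(P₂/P₁) / ln(V₁/V₂).
γ = ln(26.1/273) / ln(1.03/5.51) = 1.4.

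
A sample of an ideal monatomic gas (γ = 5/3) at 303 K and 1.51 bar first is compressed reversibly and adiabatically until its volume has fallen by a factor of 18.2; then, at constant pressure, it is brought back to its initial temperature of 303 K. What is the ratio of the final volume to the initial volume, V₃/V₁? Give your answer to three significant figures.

V₃/V₁ ≈ 0.00794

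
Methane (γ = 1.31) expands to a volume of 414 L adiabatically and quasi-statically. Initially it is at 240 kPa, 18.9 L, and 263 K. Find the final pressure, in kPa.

Adiabatic: P₁V₁^γ = P₂V₂^γ ⇒ P₂ = P₁ (V₁/V₂)^γ.
P₂ = 240 × (18.9/414)^(1.31) = 4.208 kPa.

P₂ ≈ 4.21 kPa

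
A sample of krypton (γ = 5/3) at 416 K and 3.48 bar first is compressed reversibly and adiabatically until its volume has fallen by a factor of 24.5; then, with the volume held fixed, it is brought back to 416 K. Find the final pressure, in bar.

P₃ ≈ 85.3 bar

Adiabatic step (PV^γ = const): P₂ = 3.48×24.5^(5/3) = 719.2 bar; T₂ = 416×24.5^(2/3) = 3509 K.
Isochoric: P₃ = P₂(T₃/T₂) = 719.2 × (416/3509) = 85.26 bar.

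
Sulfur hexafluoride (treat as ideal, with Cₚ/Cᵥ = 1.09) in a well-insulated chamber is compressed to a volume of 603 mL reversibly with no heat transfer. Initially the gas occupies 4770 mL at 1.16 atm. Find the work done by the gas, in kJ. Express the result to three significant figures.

P₂ = P₁(V₁/V₂)^γ = 1.16×(4770/603)^(1.09) = 11.05 atm.
For a reversible adiabat, W_by_gas = (P₁V₁ − P₂V₂)/(γ−1).
W_by = (117500×0.00477 − 1.12×10^6×0.000603) / (0.09) = -1274 J.

W ≈ -1.27 kJ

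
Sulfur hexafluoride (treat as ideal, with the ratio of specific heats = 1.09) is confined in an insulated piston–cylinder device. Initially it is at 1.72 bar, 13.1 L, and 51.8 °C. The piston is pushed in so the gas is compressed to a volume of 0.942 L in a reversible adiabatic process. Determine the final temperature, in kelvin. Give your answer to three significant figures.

Adiabatic: T₁V₁^(γ−1) = T₂V₂^(γ−1) ⇒ T₂ = T₁ (V₁/V₂)^(γ−1).
T₁ = 51.8 °C = 324.9 K.
T₂ = 324.9 × (13.1/0.942)^(0.09) = 411.8 K.

T₂ ≈ 412 K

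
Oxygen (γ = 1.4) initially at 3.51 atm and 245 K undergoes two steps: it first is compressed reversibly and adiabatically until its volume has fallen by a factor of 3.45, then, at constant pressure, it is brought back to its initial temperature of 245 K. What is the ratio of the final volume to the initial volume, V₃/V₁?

Adiabatic step: V₂/V₁ = 0.2899; T₂ = T₁·3.45^(0.4) = 402.1 K.
Isobaric step: V₃/V₂ = T₃/T₂ = 245/402.1.
V₃/V₁ = (V₂/V₁)(V₃/V₂) = 0.2899 × (245/402.1) = 0.1766.

V₃/V₁ ≈ 0.177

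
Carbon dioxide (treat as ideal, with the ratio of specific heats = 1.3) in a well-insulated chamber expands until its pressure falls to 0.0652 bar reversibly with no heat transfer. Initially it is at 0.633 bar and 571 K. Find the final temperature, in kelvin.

Adiabatic: T₂/T₁ = (P₂/P₁)^((γ−1)/γ).
T₂ = 571 × (0.0652/0.633)^(0.231) = 337.9 K.

T₂ ≈ 338 K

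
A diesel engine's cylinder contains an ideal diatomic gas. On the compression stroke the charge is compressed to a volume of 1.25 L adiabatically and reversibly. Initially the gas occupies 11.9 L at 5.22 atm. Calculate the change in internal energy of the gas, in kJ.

γ = 7/5 for a diatomic ideal gas.
P₂ = P₁(V₁/V₂)^γ = 5.22×(11.9/1.25)^(7/5) = 122.4 atm.
For a reversible adiabat, W_by_gas = (P₁V₁ − P₂V₂)/(γ−1).
W_by = (528900×0.0119 − 1.24×10^7×0.00125) / (2/5) = -23020 J.
Q = 0 ⇒ ΔU = −W_by = 23020 J.

ΔU ≈ 23.0 kJ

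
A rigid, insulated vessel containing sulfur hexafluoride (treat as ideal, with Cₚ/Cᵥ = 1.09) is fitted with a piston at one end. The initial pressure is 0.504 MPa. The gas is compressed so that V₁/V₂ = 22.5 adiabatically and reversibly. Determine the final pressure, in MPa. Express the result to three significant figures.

P₂ ≈ 15.0 MPa

Adiabatic: P₁V₁^γ = P₂V₂^γ ⇒ P₂ = P₁ (V₁/V₂)^γ.
P₂ = 0.504 × 22.5^(1.09) = 15.01 MPa.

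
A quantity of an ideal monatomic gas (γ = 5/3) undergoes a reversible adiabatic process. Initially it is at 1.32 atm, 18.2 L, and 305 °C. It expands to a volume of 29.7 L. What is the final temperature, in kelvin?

T₂ ≈ 417 K

Adiabatic: T₁V₁^(γ−1) = T₂V₂^(γ−1) ⇒ T₂ = T₁ (V₁/V₂)^(γ−1).
T₁ = 305 °C = 578.1 K.
T₂ = 578.1 × (18.2/29.7)^(2/3) = 417.1 K.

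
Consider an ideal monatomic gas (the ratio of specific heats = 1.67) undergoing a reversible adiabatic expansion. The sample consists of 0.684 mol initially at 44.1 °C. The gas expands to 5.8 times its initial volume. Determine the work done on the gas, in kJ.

For a reversible adiabat TV^(γ−1) is constant, so T₂ = T₁ (V₁/V₂)^(γ−1).
T₁ = 44.1 °C = 317.2 K.
T₂ = 317.2 × (1/5.8)^(0.67) = 97.7 K.
Q = 0, so ΔU = W_on_gas = nCᵥΔT with Cᵥ = R/(γ−1) = 12.41 J/(mol·K).
ΔU = 0.684 × 12.41 × (97.7 − 317.2) = -1863 J.

W ≈ -1.86 kJ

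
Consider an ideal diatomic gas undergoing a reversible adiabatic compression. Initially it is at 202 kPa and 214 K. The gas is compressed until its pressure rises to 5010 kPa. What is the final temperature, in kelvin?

T₂ ≈ 536 K

Adiabatic: T₂/T₁ = (P₂/P₁)^((γ−1)/γ).
For a diatomic ideal gas γ = 7/5, so (γ−1)/γ = 2/7.
T₂ = 214 × (5010/202)^(2/7) = 535.6 K.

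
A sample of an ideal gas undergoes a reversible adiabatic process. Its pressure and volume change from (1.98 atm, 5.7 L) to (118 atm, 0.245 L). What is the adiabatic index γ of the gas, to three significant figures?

γ ≈ 1.30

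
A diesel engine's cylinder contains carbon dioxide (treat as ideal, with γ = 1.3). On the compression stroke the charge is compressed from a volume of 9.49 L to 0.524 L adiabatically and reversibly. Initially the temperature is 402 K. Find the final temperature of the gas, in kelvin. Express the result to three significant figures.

Adiabatic: T₁V₁^(γ−1) = T₂V₂^(γ−1) ⇒ T₂ = T₁ (V₁/V₂)^(γ−1).
T₂ = 402 × (9.49/0.524)^(0.3) = 958.5 K.

T₂ ≈ 959 K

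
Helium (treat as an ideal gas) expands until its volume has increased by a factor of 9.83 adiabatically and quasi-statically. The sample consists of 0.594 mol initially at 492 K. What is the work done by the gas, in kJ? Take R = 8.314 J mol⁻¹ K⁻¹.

W ≈ 2.85 kJ

Adiabatic: T₁V₁^(γ−1) = T₂V₂^(γ−1) ⇒ T₂ = T₁ (V₁/V₂)^(γ−1).
γ = 5/3 for a monatomic ideal gas, so γ−1 = 2/3.
T₂ = 492 × (1/9.83)^(2/3) = 107.2 K.
Q = 0, so ΔU = W_on_gas = nCᵥΔT with Cᵥ = R/(γ−1) = 12.47 J/(mol·K).
ΔU = 0.594 × 12.47 × (107.2 − 492) = -2850 J.
Work done by the gas = −ΔU = 2850 J.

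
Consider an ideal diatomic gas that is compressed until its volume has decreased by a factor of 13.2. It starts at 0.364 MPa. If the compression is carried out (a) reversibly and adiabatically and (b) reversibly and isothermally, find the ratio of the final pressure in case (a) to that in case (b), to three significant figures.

For a diatomic ideal gas γ = 7/5.
Isothermal: P_b = P₁(V₁/V₂) = 0.364×13.2.
Adiabatic: P_a = P₁(V₁/V₂)^γ = 0.364×13.2^(7/5).
P_a/P_b = (V₁/V₂)^(γ−1) = 13.2^(2/5) = 2.807.

P_adiabatic / P_isothermal ≈ 2.81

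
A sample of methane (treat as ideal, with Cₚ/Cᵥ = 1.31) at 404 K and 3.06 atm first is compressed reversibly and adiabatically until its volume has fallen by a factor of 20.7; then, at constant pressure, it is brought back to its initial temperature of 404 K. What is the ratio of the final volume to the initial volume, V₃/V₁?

V₃/V₁ ≈ 0.0189

Adiabatic step: V₂/V₁ = 0.04831; T₂ = T₁·20.7^(0.31) = 1034 K.
Isobaric step: V₃/V₂ = T₃/T₂ = 404/1034.
V₃/V₁ = (V₂/V₁)(V₃/V₂) = 0.04831 × (404/1034) = 0.01888.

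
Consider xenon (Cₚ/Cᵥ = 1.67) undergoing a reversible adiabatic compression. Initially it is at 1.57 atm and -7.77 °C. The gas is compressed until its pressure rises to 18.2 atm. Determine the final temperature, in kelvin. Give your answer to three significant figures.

T₂ ≈ 709 K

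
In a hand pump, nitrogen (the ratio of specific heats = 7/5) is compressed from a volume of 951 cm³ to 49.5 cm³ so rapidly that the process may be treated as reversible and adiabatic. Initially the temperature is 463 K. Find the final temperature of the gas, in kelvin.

Adiabatic: T₁V₁^(γ−1) = T₂V₂^(γ−1) ⇒ T₂ = T₁ (V₁/V₂)^(γ−1).
T₂ = 463 × (951/49.5)^(2/5) = 1510 K.

T₂ ≈ 1510 K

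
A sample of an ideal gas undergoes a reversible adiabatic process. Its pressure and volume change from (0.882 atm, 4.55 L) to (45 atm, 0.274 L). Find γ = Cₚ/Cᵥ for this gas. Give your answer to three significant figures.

γ ≈ 1.40

PV^γ = const ⇒ γ = ln(P₂/P₁) / ln(V₁/V₂).
γ = ln(45/0.882) / ln(4.55/0.274) = 1.399.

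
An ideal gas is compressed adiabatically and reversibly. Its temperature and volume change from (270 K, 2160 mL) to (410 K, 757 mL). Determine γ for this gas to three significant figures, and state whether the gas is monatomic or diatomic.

γ ≈ 1.40; diatomic

TV^(γ−1) = const ⇒ γ − 1 = ln(T₂/T₁) / ln(V₁/V₂).
γ = 1 + ln(410/270) / ln(2160/757) = 1.398.
γ ≈ 1.40 is close to 7/5, so the gas is diatomic.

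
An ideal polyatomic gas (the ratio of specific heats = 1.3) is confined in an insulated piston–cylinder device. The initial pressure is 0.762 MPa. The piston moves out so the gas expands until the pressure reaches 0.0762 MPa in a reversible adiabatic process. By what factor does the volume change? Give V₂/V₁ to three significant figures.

From PV^γ = const, V₂/V₁ = (P₁/P₂)^(1/γ).
V₂/V₁ = (0.762/0.0762)^(0.769) = 5.878.

V₂/V₁ ≈ 5.88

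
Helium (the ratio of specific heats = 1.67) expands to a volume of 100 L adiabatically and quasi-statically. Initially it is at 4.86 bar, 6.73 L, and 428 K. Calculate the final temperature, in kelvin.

T₂ ≈ 70.2 K

For a reversible adiabat TV^(γ−1) is constant, so T₂ = T₁ (V₁/V₂)^(γ−1).
T₂ = 428 × (6.73/100)^(0.67) = 70.18 K.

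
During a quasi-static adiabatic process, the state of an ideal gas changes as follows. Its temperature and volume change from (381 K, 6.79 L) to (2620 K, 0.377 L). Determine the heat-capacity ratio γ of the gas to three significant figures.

TV^(γ−1) = const ⇒ γ − 1 = ln(T₂/T₁) / ln(V₁/V₂).
γ = 1 + ln(2620/381) / ln(6.79/0.377) = 1.667.

γ ≈ 1.67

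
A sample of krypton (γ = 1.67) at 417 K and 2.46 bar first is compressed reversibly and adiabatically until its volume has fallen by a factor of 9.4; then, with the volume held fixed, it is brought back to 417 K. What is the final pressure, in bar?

P₃ ≈ 23.1 bar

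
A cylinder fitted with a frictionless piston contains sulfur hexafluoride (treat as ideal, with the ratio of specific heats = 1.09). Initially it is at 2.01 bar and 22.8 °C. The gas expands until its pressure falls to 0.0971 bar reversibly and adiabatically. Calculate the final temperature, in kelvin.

T₂ ≈ 230 K

Adiabatic: T₂/T₁ = (P₂/P₁)^((γ−1)/γ).
T₁ = 22.8 °C = 295.9 K.
T₂ = 295.9 × (0.0971/2.01)^(0.0826) = 230.4 K.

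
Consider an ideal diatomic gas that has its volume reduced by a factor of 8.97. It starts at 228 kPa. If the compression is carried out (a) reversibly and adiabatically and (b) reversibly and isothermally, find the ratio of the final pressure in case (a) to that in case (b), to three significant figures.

For a diatomic ideal gas γ = 7/5.
Isothermal: P_b = P₁(V₁/V₂) = 228×8.97.
Adiabatic: P_a = P₁(V₁/V₂)^γ = 228×8.97^(7/5).
P_a/P_b = (V₁/V₂)^(γ−1) = 8.97^(2/5) = 2.405.

P_adiabatic / P_isothermal ≈ 2.41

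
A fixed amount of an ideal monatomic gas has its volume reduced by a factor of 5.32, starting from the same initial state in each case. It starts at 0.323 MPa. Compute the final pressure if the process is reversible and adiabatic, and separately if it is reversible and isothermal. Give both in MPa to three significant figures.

For a monatomic ideal gas γ = 5/3.
Isothermal: P₂ = P₁(V₁/V₂) = 0.323×5.32 = 1.718 MPa.
Adiabatic: P₂ = P₁(V₁/V₂)^γ = 0.323×5.32^(5/3) = 5.237 MPa.

adiabatic: 5.24 MPa; isothermal: 1.72 MPa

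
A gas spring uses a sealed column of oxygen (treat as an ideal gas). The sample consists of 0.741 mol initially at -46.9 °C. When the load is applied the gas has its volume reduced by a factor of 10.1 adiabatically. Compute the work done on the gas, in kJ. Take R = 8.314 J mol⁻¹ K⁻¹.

For a reversible adiabat TV^(γ−1) is constant, so T₂ = T₁ (V₁/V₂)^(γ−1).
γ = 7/5 for a diatomic ideal gas, so γ−1 = 2/5.
T₁ = -46.9 °C = 226.2 K.
T₂ = 226.2 × 10.1^(2/5) = 570.6 K.
Q = 0, so ΔU = W_on_gas = nCᵥΔT with Cᵥ = R/(γ−1) = 20.79 J/(mol·K).
ΔU = 0.741 × 20.79 × (570.6 − 226.2) = 5303 J.

W ≈ 5.30 kJ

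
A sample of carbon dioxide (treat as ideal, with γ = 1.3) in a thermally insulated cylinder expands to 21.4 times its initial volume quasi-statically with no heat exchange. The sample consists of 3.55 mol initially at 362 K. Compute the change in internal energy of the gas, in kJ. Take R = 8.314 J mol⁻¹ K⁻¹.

ΔU ≈ -21.4 kJ

For a reversible adiabat TV^(γ−1) is constant, so T₂ = T₁ (V₁/V₂)^(γ−1).
T₂ = 362 × (1/21.4)^(0.3) = 144.4 K.
Q = 0, so ΔU = W_on_gas = nCᵥΔT with Cᵥ = R/(γ−1) = 27.71 J/(mol·K).
ΔU = 3.55 × 27.71 × (144.4 − 362) = -21410 J.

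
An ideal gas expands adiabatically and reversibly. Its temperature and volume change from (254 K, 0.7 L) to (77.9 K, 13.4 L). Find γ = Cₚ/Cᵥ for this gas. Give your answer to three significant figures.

γ ≈ 1.40

TV^(γ−1) = const ⇒ γ − 1 = ln(T₂/T₁) / ln(V₁/V₂).
γ = 1 + ln(77.9/254) / ln(0.7/13.4) = 1.4.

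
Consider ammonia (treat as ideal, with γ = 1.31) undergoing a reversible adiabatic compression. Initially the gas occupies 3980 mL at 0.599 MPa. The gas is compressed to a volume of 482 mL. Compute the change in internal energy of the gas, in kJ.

ΔU ≈ 7.11 kJ

P₂ = P₁(V₁/V₂)^γ = 0.599×(3980/482)^(1.31) = 9.517 MPa.
For a reversible adiabat, W_by_gas = (P₁V₁ − P₂V₂)/(γ−1).
W_by = (599000×0.00398 − 9.517×10^6×0.000482) / (0.31) = -7106 J.
Q = 0 ⇒ ΔU = −W_by = 7106 J.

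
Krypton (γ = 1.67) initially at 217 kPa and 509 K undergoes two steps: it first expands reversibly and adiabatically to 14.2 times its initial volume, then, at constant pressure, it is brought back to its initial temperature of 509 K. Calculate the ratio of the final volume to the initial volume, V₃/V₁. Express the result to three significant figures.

V₃/V₁ ≈ 84.0

Adiabatic step: V₂/V₁ = 14.2; T₂ = T₁·(1/14.2)^(0.67) = 86.04 K.
Isobaric step: V₃/V₂ = T₃/T₂ = 509/86.04.
V₃/V₁ = (V₂/V₁)(V₃/V₂) = 14.2 × (509/86.04) = 84.01.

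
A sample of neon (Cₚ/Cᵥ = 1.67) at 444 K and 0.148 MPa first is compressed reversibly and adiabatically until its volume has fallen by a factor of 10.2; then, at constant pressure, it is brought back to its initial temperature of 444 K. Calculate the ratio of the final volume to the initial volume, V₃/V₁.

V₃/V₁ ≈ 0.0207

Adiabatic step: V₂/V₁ = 0.09804; T₂ = T₁·10.2^(0.67) = 2104 K.
Isobaric step: V₃/V₂ = T₃/T₂ = 444/2104.
V₃/V₁ = (V₂/V₁)(V₃/V₂) = 0.09804 × (444/2104) = 0.02068.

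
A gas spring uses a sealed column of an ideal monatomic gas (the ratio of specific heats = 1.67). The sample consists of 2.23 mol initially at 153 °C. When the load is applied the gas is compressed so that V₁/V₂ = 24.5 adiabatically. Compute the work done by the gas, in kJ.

W ≈ -88.7 kJ

For a reversible adiabat TV^(γ−1) is constant, so T₂ = T₁ (V₁/V₂)^(γ−1).
T₁ = 153 °C = 426.1 K.
T₂ = 426.1 × 24.5^(0.67) = 3633 K.
Q = 0, so ΔU = W_on_gas = nCᵥΔT with Cᵥ = R/(γ−1) = 12.41 J/(mol·K).
ΔU = 2.23 × 12.41 × (3633 − 426.1) = 88750 J.
Work done by the gas = −ΔU = -88750 J.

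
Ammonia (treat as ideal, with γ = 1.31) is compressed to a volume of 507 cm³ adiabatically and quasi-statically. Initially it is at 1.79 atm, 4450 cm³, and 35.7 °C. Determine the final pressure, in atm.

P₂ ≈ 30.8 atm

Since PV^γ is constant along a reversible adiabat, P₂ = P₁ (V₁/V₂)^γ.
P₂ = 1.79 × (4450/507)^(1.31) = 30.81 atm.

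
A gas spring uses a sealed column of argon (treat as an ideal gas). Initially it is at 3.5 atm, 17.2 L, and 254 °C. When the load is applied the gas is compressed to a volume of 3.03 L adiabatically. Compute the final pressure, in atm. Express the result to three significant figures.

P₂ ≈ 63.2 atm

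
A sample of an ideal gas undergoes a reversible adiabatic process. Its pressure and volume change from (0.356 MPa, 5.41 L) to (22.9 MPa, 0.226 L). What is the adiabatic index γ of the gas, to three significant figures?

γ ≈ 1.31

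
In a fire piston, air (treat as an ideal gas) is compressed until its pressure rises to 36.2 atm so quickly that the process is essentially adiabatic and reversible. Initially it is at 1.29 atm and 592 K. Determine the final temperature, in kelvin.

Along an adiabat T P^((1−γ)/γ) is constant, so T₂ = T₁ (P₂/P₁)^((γ−1)/γ).
For a diatomic ideal gas γ = 7/5, so (γ−1)/γ = 2/7.
T₂ = 592 × (36.2/1.29)^(2/7) = 1535 K.

T₂ ≈ 1530 K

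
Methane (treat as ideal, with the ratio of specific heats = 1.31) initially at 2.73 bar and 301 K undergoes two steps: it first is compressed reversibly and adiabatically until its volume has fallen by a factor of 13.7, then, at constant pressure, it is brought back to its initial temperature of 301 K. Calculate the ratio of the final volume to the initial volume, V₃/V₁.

V₃/V₁ ≈ 0.0324

Adiabatic step: V₂/V₁ = 0.07299; T₂ = T₁·13.7^(0.31) = 677.6 K.
Isobaric step: V₃/V₂ = T₃/T₂ = 301/677.6.
V₃/V₁ = (V₂/V₁)(V₃/V₂) = 0.07299 × (301/677.6) = 0.03243.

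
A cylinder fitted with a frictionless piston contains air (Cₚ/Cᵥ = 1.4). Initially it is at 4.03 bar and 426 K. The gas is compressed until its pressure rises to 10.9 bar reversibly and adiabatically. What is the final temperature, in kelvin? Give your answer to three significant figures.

T₂ ≈ 566 K

Along an adiabat T P^((1−γ)/γ) is constant, so T₂ = T₁ (P₂/P₁)^((γ−1)/γ).
T₂ = 426 × (10.9/4.03)^(0.286) = 566.1 K.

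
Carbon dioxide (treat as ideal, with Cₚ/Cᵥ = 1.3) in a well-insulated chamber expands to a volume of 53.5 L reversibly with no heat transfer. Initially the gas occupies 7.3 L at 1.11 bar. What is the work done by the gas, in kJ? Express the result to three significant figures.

W ≈ 1.22 kJ

P₂ = P₁(V₁/V₂)^γ = 1.11×(7.3/53.5)^(1.3) = 0.08333 bar.
For a reversible adiabat, W_by_gas = (P₁V₁ − P₂V₂)/(γ−1).
W_by = (111000×0.0073 − 8333×0.0535) / (0.3) = 1215 J.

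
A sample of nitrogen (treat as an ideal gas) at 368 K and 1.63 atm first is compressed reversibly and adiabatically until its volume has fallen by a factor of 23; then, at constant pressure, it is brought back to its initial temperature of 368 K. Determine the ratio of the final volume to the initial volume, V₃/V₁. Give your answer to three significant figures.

V₃/V₁ ≈ 0.0124

For a diatomic ideal gas γ = 7/5.
Adiabatic step: V₂/V₁ = 0.04348; T₂ = T₁·23^(2/5) = 1290 K.
Isobaric step: V₃/V₂ = T₃/T₂ = 368/1290.
V₃/V₁ = (V₂/V₁)(V₃/V₂) = 0.04348 × (368/1290) = 0.0124.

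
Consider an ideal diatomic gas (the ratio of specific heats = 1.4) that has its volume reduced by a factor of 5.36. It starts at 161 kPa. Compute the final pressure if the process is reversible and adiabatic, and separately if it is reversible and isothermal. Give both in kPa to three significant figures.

adiabatic: 1690 kPa; isothermal: 863 kPa

Isothermal: P₂ = P₁(V₁/V₂) = 161×5.36 = 863 kPa.
Adiabatic: P₂ = P₁(V₁/V₂)^γ = 161×5.36^(1.4) = 1689 kPa.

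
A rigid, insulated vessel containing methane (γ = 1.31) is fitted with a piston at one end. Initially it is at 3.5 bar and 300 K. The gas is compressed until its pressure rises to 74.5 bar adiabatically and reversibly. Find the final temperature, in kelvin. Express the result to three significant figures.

Along an adiabat T P^((1−γ)/γ) is constant, so T₂ = T₁ (P₂/P₁)^((γ−1)/γ).
T₂ = 300 × (74.5/3.5)^(0.237) = 618.6 K.

T₂ ≈ 619 K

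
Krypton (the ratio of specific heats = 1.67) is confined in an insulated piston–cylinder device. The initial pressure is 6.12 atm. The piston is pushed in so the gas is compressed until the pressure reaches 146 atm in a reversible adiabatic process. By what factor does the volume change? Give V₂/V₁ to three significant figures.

V₂/V₁ ≈ 0.150

From PV^γ = const, V₂/V₁ = (P₁/P₂)^(1/γ).
V₂/V₁ = (6.12/146)^(0.599) = 0.1497.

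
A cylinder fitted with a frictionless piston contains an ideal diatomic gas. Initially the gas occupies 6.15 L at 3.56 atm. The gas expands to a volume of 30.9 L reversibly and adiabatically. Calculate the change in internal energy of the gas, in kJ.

γ = 7/5 for a diatomic ideal gas.
P₂ = P₁(V₁/V₂)^γ = 3.56×(6.15/30.9)^(7/5) = 0.3715 atm.
For a reversible adiabat, W_by_gas = (P₁V₁ − P₂V₂)/(γ−1).
W_by = (360700×0.00615 − 37640×0.0309) / (2/5) = 2638 J.
Q = 0 ⇒ ΔU = −W_by = -2638 J.

ΔU ≈ -2.64 kJ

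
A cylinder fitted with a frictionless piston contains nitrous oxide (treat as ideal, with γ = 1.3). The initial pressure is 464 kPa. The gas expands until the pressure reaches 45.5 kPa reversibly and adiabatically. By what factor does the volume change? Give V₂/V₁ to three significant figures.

From PV^γ = const, V₂/V₁ = (P₁/P₂)^(1/γ).
V₂/V₁ = (464/45.5)^(0.769) = 5.967.

V₂/V₁ ≈ 5.97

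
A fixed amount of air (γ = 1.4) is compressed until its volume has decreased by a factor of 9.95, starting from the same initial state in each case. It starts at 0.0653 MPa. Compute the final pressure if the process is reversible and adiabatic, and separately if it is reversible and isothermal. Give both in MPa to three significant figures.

adiabatic: 1.63 MPa; isothermal: 0.650 MPa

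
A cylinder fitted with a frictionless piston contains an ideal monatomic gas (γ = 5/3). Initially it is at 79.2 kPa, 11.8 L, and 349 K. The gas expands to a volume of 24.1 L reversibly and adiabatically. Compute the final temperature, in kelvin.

Adiabatic: T₁V₁^(γ−1) = T₂V₂^(γ−1) ⇒ T₂ = T₁ (V₁/V₂)^(γ−1).
T₂ = 349 × (11.8/24.1)^(2/3) = 216.8 K.

T₂ ≈ 217 K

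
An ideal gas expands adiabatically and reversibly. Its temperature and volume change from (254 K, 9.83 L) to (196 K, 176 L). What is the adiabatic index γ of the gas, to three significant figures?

TV^(γ−1) = const ⇒ γ − 1 = ln(T₂/T₁) / ln(V₁/V₂).
γ = 1 + ln(196/254) / ln(9.83/176) = 1.09.

γ ≈ 1.09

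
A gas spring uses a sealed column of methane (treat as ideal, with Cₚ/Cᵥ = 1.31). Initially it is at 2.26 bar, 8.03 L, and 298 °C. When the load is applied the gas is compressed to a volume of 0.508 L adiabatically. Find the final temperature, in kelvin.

Adiabatic: T₁V₁^(γ−1) = T₂V₂^(γ−1) ⇒ T₂ = T₁ (V₁/V₂)^(γ−1).
T₁ = 298 °C = 571.1 K.
T₂ = 571.1 × (8.03/0.508)^(0.31) = 1344 K.

T₂ ≈ 1340 K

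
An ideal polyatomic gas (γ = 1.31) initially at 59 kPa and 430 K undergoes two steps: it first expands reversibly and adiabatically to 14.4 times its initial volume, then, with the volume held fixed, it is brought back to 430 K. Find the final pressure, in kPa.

Adiabatic step (PV^γ = const): P₂ = 59×(1/14.4)^(1.31) = 1.792 kPa; T₂ = 430×(1/14.4)^(0.31) = 188.1 K.
Isochoric: P₃ = P₂(T₃/T₂) = 1.792 × (430/188.1) = 4.097 kPa.

P₃ ≈ 4.10 kPa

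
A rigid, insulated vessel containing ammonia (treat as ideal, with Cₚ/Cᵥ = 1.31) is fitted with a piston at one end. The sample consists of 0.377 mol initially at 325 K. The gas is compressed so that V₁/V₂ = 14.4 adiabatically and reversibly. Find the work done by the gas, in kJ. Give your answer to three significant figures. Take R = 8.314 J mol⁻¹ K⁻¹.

For a reversible adiabat TV^(γ−1) is constant, so T₂ = T₁ (V₁/V₂)^(γ−1).
T₂ = 325 × 14.4^(0.31) = 743 K.
Q = 0, so ΔU = W_on_gas = nCᵥΔT with Cᵥ = R/(γ−1) = 26.82 J/(mol·K).
ΔU = 0.377 × 26.82 × (743 − 325) = 4226 J.
Work done by the gas = −ΔU = -4226 J.

W ≈ -4.23 kJ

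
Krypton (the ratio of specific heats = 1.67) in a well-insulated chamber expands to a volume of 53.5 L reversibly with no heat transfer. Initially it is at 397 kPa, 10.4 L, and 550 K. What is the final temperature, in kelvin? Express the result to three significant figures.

T₂ ≈ 184 K

For a reversible adiabat TV^(γ−1) is constant, so T₂ = T₁ (V₁/V₂)^(γ−1).
T₂ = 550 × (10.4/53.5)^(0.67) = 183.6 K.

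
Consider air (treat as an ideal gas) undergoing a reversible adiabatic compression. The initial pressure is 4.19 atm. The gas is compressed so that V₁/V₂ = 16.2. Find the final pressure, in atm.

P₂ ≈ 207 atm

Since PV^γ is constant along a reversible adiabat, P₂ = P₁ (V₁/V₂)^γ.
For a diatomic ideal gas γ = 7/5.
P₂ = 4.19 × 16.2^(7/5) = 206.8 atm.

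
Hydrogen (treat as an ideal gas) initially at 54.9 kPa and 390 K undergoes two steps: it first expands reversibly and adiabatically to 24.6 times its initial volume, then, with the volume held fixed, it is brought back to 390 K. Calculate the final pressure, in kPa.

For a diatomic ideal gas γ = 7/5.
Adiabatic step (PV^γ = const): P₂ = 54.9×(1/24.6)^(7/5) = 0.6198 kPa; T₂ = 390×(1/24.6)^(2/5) = 108.3 K.
Isochoric: P₃ = P₂(T₃/T₂) = 0.6198 × (390/108.3) = 2.232 kPa.

P₃ ≈ 2.23 kPa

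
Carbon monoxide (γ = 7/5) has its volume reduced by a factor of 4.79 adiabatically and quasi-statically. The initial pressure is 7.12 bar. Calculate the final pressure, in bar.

P₂ ≈ 63.8 bar

Since PV^γ is constant along a reversible adiabat, P₂ = P₁ (V₁/V₂)^γ.
P₂ = 7.12 × 4.79^(7/5) = 63.82 bar.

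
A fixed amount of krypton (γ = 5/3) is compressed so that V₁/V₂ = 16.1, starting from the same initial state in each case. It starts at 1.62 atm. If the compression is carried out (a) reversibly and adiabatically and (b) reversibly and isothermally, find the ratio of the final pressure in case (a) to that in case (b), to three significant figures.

Isothermal: P_b = P₁(V₁/V₂) = 1.62×16.1.
Adiabatic: P_a = P₁(V₁/V₂)^γ = 1.62×16.1^(5/3).
P_a/P_b = (V₁/V₂)^(γ−1) = 16.1^(2/3) = 6.376.

P_adiabatic / P_isothermal ≈ 6.38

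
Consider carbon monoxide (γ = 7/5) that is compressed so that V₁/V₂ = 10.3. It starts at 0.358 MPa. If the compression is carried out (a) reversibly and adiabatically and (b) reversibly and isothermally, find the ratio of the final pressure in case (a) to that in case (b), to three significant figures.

P_adiabatic / P_isothermal ≈ 2.54

Isothermal: P_b = P₁(V₁/V₂) = 0.358×10.3.
Adiabatic: P_a = P₁(V₁/V₂)^γ = 0.358×10.3^(7/5).
P_a/P_b = (V₁/V₂)^(γ−1) = 10.3^(2/5) = 2.542.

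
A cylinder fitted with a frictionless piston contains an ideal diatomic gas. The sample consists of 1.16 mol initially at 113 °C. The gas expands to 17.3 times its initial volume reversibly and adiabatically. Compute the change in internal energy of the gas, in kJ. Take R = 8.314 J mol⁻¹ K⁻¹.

For a reversible adiabat TV^(γ−1) is constant, so T₂ = T₁ (V₁/V₂)^(γ−1).
γ = 7/5 for a diatomic ideal gas, so γ−1 = 2/5.
T₁ = 113 °C = 386.1 K.
T₂ = 386.1 × (1/17.3)^(2/5) = 123.5 K.
Q = 0, so ΔU = W_on_gas = nCᵥΔT with Cᵥ = R/(γ−1) = 20.79 J/(mol·K).
ΔU = 1.16 × 20.79 × (123.5 − 386.1) = -6334 J.

ΔU ≈ -6.33 kJ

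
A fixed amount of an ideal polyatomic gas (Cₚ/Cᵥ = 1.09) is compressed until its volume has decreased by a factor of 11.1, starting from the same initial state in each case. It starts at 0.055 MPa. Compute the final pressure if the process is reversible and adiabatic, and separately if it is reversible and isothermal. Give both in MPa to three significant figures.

adiabatic: 0.758 MPa; isothermal: 0.610 MPa

Isothermal: P₂ = P₁(V₁/V₂) = 0.055×11.1 = 0.6105 MPa.
Adiabatic: P₂ = P₁(V₁/V₂)^γ = 0.055×11.1^(1.09) = 0.7582 MPa.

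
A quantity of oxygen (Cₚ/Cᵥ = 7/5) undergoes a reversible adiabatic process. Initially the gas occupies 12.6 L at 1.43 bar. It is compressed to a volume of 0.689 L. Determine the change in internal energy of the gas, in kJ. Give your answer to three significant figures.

ΔU ≈ 9.90 kJ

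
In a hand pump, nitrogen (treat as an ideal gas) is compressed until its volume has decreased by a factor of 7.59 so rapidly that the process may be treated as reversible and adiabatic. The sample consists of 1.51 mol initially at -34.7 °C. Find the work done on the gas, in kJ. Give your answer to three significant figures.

Adiabatic: T₁V₁^(γ−1) = T₂V₂^(γ−1) ⇒ T₂ = T₁ (V₁/V₂)^(γ−1).
γ = 7/5 for a diatomic ideal gas, so γ−1 = 2/5.
T₁ = -34.7 °C = 238.4 K.
T₂ = 238.4 × 7.59^(2/5) = 536.4 K.
Q = 0, so ΔU = W_on_gas = nCᵥΔT with Cᵥ = R/(γ−1) = 20.79 J/(mol·K).
ΔU = 1.51 × 20.79 × (536.4 − 238.4) = 9351 J.

W ≈ 9.35 kJ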